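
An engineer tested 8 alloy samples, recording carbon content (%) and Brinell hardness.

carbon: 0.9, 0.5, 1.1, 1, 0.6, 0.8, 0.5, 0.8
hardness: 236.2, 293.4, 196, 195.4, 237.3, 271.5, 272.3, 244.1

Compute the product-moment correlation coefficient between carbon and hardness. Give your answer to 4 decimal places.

-0.8428

n = 8, Σx = 6.2, Σy = 1946.2, Σx² = 5.16, Σy² = 482226.8, Σxy = 1461.29
nΣxy − ΣxΣy = 11690.32 − 12066.44 = -376.12
nΣx² − (Σx)² = 41.28 − 38.44 = 2.84; nΣy² − (Σy)² = 3857814.4 − 3787694.44 = 70119.96
r = -376.12 / √(2.84 × 70119.96) = -376.12 / 446.2518 ≈ -0.8428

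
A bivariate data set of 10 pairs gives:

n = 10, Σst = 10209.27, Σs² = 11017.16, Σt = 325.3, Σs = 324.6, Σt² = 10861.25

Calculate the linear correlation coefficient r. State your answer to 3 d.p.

r = (nΣst − ΣsΣt) / √[(nΣs² − (Σs)²)(nΣt² − (Σt)²)]
Numerator: 10×10209.27 − 324.6×325.3 = -3499.68
Denominator: √[(110171.6 − 105365.16)(108612.5 − 105820.09)] = √[4806.44 × 2792.41] = 3663.5435
r = -3499.68 / 3663.5435 ≈ -0.955

-0.955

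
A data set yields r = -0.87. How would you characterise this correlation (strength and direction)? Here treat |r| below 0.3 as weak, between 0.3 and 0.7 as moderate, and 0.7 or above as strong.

r = -0.87 < 0 so the relationship is negative.
|r| = 0.87, which falls in the strong range.

strong negative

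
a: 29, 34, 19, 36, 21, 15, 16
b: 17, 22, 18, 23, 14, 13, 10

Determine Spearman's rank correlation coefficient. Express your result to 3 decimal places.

Rank a: 5, 6, 3, 7, 4, 1, 2
Rank b: 4, 6, 5, 7, 3, 2, 1
d = rank(a) − rank(b): 1, 0, -2, 0, 1, -1, 1; Σd² = 8
ρ = 1 − 6Σd² / [n(n²−1)] = 1 − 6×8 / (7×48) = 1 − 48/336 ≈ 0.857

0.857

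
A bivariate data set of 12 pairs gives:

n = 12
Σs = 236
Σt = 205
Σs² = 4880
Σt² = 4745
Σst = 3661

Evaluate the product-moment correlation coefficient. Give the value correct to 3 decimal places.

r = (nΣst − ΣsΣt) / √[(nΣs² − (Σs)²)(nΣt² − (Σt)²)]
Numerator: 12×3661 − 236×205 = -4448
Denominator: √[(58560 − 55696)(56940 − 42025)] = √[2864 × 14915] = 6535.7907
r = -4448 / 6535.7907 ≈ -0.681

-0.681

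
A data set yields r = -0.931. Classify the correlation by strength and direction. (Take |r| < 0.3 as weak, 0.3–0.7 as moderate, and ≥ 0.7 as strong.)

strong negative

r = -0.931 < 0 so the relationship is negative.
|r| = 0.931, which falls in the strong range.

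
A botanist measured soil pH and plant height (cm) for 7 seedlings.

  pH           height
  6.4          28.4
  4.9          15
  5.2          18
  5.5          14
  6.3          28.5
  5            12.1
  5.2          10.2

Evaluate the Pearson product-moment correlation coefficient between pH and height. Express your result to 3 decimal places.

n = 7, Σx = 38.5, Σy = 126.2, Σx² = 213.99, Σy² = 2614.26, Σxy = 718.95
nΣxy − ΣxΣy = 5032.65 − 4858.7 = 173.95
nΣx² − (Σx)² = 1497.93 − 1482.25 = 15.68; nΣy² − (Σy)² = 18299.82 − 15926.44 = 2373.38
r = 173.95 / √(15.68 × 2373.38) = 173.95 / 192.9109 ≈ 0.902

0.902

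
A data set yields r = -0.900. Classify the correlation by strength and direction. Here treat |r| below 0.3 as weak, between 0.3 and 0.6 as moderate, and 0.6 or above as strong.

r = -0.900 < 0 so the relationship is negative.
|r| = 0.900, which falls in the strong range.

strong negative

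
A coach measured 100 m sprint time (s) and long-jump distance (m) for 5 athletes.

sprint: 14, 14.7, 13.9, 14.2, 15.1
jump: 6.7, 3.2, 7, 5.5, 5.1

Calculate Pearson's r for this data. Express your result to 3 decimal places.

-0.718

n = 5, Σx = 71.9, Σy = 27.5, Σx² = 1034.95, Σy² = 160.39, Σxy = 393.25
nΣxy − ΣxΣy = 1966.25 − 1977.25 = -11
nΣx² − (Σx)² = 5174.75 − 5169.61 = 5.14; nΣy² − (Σy)² = 801.95 − 756.25 = 45.7
r = -11 / √(5.14 × 45.7) = -11 / 15.3264 ≈ -0.718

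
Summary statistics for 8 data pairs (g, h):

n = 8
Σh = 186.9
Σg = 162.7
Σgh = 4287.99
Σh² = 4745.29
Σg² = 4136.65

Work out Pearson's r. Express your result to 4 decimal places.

0.8695

r = (nΣgh − ΣgΣh) / √[(nΣg² − (Σg)²)(nΣh² − (Σh)²)]
Numerator: 8×4287.99 − 162.7×186.9 = 3895.29
Denominator: √[(33093.2 − 26471.29)(37962.32 − 34931.61)] = √[6621.91 × 3030.71] = 4479.8537
r = 3895.29 / 4479.8537 ≈ 0.8695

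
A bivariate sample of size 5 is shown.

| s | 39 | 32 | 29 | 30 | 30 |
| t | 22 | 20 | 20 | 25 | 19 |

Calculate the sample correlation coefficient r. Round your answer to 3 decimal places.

n = 5, Σs = 160, Σt = 106, Σs² = 5186, Σt² = 2270, Σst = 3398
nΣst − ΣsΣt = 16990 − 16960 = 30
nΣs² − (Σs)² = 25930 − 25600 = 330; nΣt² − (Σt)² = 11350 − 11236 = 114
r = 30 / √(330 × 114) = 30 / 193.9588 ≈ 0.155

0.155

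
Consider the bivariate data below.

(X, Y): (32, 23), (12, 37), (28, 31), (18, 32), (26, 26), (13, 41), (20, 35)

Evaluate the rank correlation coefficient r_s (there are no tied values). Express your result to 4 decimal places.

Rank X: 7, 1, 6, 3, 5, 2, 4
Rank Y: 1, 6, 3, 4, 2, 7, 5
d = rank(X) − rank(Y): 6, -5, 3, -1, 3, -5, -1; Σd² = 106
ρ = 1 − 6Σd² / [n(n²−1)] = 1 − 6×106 / (7×48) = 1 − 636/336 ≈ -0.8929

-0.8929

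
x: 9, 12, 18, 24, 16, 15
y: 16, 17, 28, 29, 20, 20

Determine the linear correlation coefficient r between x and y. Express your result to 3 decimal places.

0.919

n = 6, Σx = 94, Σy = 130, Σx² = 1606, Σy² = 2970, Σxy = 2168
nΣxy − ΣxΣy = 13008 − 12220 = 788
nΣx² − (Σx)² = 9636 − 8836 = 800; nΣy² − (Σy)² = 17820 − 16900 = 920
r = 788 / √(800 × 920) = 788 / 857.9044 ≈ 0.919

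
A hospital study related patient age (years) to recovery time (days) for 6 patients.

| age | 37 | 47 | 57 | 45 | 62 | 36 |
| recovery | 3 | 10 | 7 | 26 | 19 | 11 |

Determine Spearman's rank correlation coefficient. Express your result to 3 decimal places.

Rank age: 2, 4, 5, 3, 6, 1
Rank recovery: 1, 3, 2, 6, 5, 4
d = rank(age) − rank(recovery): 1, 1, 3, -3, 1, -3; Σd² = 30
ρ = 1 − 6Σd² / [n(n²−1)] = 1 − 6×30 / (6×35) = 1 − 180/210 ≈ 0.143

0.143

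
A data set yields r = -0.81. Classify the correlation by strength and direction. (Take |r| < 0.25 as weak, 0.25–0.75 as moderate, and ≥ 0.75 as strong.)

r = -0.81 < 0 so the relationship is negative.
|r| = 0.81, which falls in the strong range.

strong negative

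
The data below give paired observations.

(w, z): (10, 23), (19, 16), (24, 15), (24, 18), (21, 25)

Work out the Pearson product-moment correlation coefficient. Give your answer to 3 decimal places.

n = 5, Σw = 98, Σz = 97, Σw² = 2054, Σz² = 1959, Σwz = 1851
nΣwz − ΣwΣz = 9255 − 9506 = -251
nΣw² − (Σw)² = 10270 − 9604 = 666; nΣz² − (Σz)² = 9795 − 9409 = 386
r = -251 / √(666 × 386) = -251 / 507.0266 ≈ -0.495

-0.495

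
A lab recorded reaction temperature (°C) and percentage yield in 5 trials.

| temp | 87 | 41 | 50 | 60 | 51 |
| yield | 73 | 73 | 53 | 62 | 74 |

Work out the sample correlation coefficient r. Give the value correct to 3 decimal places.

0.191

n = 5, Σx = 289, Σy = 335, Σx² = 17951, Σy² = 22787, Σxy = 19488
nΣxy − ΣxΣy = 97440 − 96815 = 625
nΣx² − (Σx)² = 89755 − 83521 = 6234; nΣy² − (Σy)² = 113935 − 112225 = 1710
r = 625 / √(6234 × 1710) = 625 / 3264.9870 ≈ 0.191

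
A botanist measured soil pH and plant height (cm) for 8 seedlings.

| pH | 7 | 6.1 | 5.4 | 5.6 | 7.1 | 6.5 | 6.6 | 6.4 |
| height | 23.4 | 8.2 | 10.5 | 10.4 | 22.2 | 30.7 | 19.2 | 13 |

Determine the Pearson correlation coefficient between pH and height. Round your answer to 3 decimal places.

n = 8, Σx = 50.7, Σy = 137.6, Σx² = 323.91, Σy² = 2806.18, Σxy = 895.85
nΣxy − ΣxΣy = 7166.8 − 6976.32 = 190.48
nΣx² − (Σx)² = 2591.28 − 2570.49 = 20.79; nΣy² − (Σy)² = 22449.44 − 18933.76 = 3515.68
r = 190.48 / √(20.79 × 3515.68) = 190.48 / 270.3534 ≈ 0.705

0.705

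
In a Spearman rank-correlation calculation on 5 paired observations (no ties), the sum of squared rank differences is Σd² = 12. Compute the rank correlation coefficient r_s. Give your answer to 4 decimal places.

ρ = 1 − 6Σd² / [n(n²−1)] = 1 − 6×12 / (5×24)
  = 1 − 72/120 = 1 − 0.60000 ≈ 0.4000

0.4000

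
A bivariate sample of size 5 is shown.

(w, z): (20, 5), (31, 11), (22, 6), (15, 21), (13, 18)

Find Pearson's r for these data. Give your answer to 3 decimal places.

-0.549

n = 5, Σw = 101, Σz = 61, Σw² = 2239, Σz² = 947, Σwz = 1122
nΣwz − ΣwΣz = 5610 − 6161 = -551
nΣw² − (Σw)² = 11195 − 10201 = 994; nΣz² − (Σz)² = 4735 − 3721 = 1014
r = -551 / √(994 × 1014) = -551 / 1003.9502 ≈ -0.549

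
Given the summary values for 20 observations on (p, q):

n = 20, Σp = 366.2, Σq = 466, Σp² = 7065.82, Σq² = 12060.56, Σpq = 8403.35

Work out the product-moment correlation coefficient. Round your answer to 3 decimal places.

-0.196

r = (nΣpq − ΣpΣq) / √[(nΣp² − (Σp)²)(nΣq² − (Σq)²)]
Numerator: 20×8403.35 − 366.2×466 = -2582.2
Denominator: √[(141316.4 − 134102.44)(241211.2 − 217156)] = √[7213.96 × 24055.2] = 13173.2020
r = -2582.2 / 13173.2020 ≈ -0.196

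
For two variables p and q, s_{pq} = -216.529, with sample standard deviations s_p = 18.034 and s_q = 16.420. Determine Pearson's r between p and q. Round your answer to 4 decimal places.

-0.7312

r = Cov(p,q) / (s_p · s_q) = -216.529 / (18.034 × 16.420)
  = -216.529 / 296.1183 ≈ -0.7312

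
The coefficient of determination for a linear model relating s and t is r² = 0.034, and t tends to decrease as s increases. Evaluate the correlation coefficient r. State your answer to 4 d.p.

-0.1844

|r| = √0.034 = 0.1844
The association is negative, so r = −0.1844.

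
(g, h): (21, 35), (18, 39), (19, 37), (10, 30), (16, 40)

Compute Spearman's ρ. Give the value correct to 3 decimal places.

Rank g: 5, 3, 4, 1, 2
Rank h: 2, 4, 3, 1, 5
d = rank(g) − rank(h): 3, -1, 1, 0, -3; Σd² = 20
ρ = 1 − 6Σd² / [n(n²−1)] = 1 − 6×20 / (5×24) = 1 − 120/120 ≈ 0.000

0.000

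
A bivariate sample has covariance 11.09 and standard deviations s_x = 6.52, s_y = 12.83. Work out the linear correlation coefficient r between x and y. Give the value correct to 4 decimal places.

r = Cov(x,y) / (s_x · s_y) = 11.09 / (6.52 × 12.83)
  = 11.09 / 83.6516 ≈ 0.1326

0.1326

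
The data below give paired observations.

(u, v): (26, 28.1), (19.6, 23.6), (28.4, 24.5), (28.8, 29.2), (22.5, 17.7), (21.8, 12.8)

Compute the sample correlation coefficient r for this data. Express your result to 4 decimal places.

n = 6, Σu = 147.1, Σv = 135.9, Σu² = 3677.65, Σv² = 3276.59, Σuv = 3407.21
nΣuv − ΣuΣv = 20443.26 − 19990.89 = 452.37
nΣu² − (Σu)² = 22065.9 − 21638.41 = 427.49; nΣv² − (Σv)² = 19659.54 − 18468.81 = 1190.73
r = 452.37 / √(427.49 × 1190.73) = 452.37 / 713.4600 ≈ 0.6341

0.6341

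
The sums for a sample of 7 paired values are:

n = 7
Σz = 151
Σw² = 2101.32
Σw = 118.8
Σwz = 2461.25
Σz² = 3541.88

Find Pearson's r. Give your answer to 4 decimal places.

-0.6517

r = (nΣwz − ΣwΣz) / √[(nΣw² − (Σw)²)(nΣz² − (Σz)²)]
Numerator: 7×2461.25 − 118.8×151 = -710.05
Denominator: √[(14709.24 − 14113.44)(24793.16 − 22801)] = √[595.8 × 1992.16] = 1089.4627
r = -710.05 / 1089.4627 ≈ -0.6517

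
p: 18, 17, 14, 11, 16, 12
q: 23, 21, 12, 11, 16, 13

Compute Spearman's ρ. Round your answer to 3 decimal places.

Rank p: 6, 5, 3, 1, 4, 2
Rank q: 6, 5, 2, 1, 4, 3
d = rank(p) − rank(q): 0, 0, 1, 0, 0, -1; Σd² = 2
ρ = 1 − 6Σd² / [n(n²−1)] = 1 − 6×2 / (6×35) = 1 − 12/210 ≈ 0.943

0.943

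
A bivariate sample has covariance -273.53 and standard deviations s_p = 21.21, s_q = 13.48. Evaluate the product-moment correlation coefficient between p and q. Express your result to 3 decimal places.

r = Cov(p,q) / (s_p · s_q) = -273.53 / (21.21 × 13.48)
  = -273.53 / 285.9108 ≈ -0.957

-0.957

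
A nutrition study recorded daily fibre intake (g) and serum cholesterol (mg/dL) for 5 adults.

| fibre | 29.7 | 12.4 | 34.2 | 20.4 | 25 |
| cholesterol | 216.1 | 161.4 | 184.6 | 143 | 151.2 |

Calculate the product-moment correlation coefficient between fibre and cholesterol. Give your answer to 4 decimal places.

n = 5, Σx = 121.7, Σy = 856.3, Σx² = 3246.65, Σy² = 150136.77, Σxy = 21430.05
nΣxy − ΣxΣy = 107150.25 − 104211.71 = 2938.54
nΣx² − (Σx)² = 16233.25 − 14810.89 = 1422.36; nΣy² − (Σy)² = 750683.85 − 733249.69 = 17434.16
r = 2938.54 / √(1422.36 × 17434.16) = 2938.54 / 4979.7241 ≈ 0.5901

0.5901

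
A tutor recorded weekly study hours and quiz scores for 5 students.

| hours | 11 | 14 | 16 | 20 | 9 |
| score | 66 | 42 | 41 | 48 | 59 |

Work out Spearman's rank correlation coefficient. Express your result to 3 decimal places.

Rank hours: 2, 3, 4, 5, 1
Rank score: 5, 2, 1, 3, 4
d = rank(hours) − rank(score): -3, 1, 3, 2, -3; Σd² = 32
ρ = 1 − 6Σd² / [n(n²−1)] = 1 − 6×32 / (5×24) = 1 − 192/120 ≈ -0.600

-0.600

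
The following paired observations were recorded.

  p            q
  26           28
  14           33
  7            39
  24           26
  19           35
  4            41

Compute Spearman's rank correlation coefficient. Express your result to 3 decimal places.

-0.886

Rank p: 6, 3, 2, 5, 4, 1
Rank q: 2, 3, 5, 1, 4, 6
d = rank(p) − rank(q): 4, 0, -3, 4, 0, -5; Σd² = 66
ρ = 1 − 6Σd² / [n(n²−1)] = 1 − 6×66 / (6×35) = 1 − 396/210 ≈ -0.886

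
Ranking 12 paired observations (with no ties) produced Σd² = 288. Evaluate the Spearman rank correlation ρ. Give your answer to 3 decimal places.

-0.007

ρ = 1 − 6Σd² / [n(n²−1)] = 1 − 6×288 / (12×143)
  = 1 − 1728/1716 = 1 − 1.0070 ≈ -0.007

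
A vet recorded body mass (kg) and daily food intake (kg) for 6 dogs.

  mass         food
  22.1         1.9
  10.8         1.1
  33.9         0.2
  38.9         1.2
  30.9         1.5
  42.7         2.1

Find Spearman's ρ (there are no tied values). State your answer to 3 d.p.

0.314

Rank mass: 2, 1, 4, 5, 3, 6
Rank food: 5, 2, 1, 3, 4, 6
d = rank(mass) − rank(food): -3, -1, 3, 2, -1, 0; Σd² = 24
ρ = 1 − 6Σd² / [n(n²−1)] = 1 − 6×24 / (6×35) = 1 − 144/210 ≈ 0.314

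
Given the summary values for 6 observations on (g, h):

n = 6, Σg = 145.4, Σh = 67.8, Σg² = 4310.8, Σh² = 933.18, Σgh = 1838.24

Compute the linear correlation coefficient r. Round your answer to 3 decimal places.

0.538

r = (nΣgh − ΣgΣh) / √[(nΣg² − (Σg)²)(nΣh² − (Σh)²)]
Numerator: 6×1838.24 − 145.4×67.8 = 1171.32
Denominator: √[(25864.8 − 21141.16)(5599.08 − 4596.84)] = √[4723.64 × 1002.24] = 2175.8265
r = 1171.32 / 2175.8265 ≈ 0.538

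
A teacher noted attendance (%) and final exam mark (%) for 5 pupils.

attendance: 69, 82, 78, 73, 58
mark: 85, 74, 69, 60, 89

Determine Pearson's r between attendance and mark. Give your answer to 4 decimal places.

-0.6575

n = 5, Σx = 360, Σy = 377, Σx² = 26262, Σy² = 28983, Σxy = 26857
nΣxy − ΣxΣy = 134285 − 135720 = -1435
nΣx² − (Σx)² = 131310 − 129600 = 1710; nΣy² − (Σy)² = 144915 − 142129 = 2786
r = -1435 / √(1710 × 2786) = -1435 / 2182.6727 ≈ -0.6575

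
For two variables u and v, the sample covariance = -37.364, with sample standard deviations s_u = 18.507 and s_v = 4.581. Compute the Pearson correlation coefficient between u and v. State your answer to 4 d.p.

-0.4407

r = Cov(u,v) / (s_u · s_v) = -37.364 / (18.507 × 4.581)
  = -37.364 / 84.7806 ≈ -0.4407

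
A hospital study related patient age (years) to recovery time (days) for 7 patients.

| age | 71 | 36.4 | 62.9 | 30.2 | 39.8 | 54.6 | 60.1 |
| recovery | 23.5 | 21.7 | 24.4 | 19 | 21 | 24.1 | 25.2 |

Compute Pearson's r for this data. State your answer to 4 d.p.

n = 7, Σx = 355, Σy = 158.9, Σx² = 19411.62, Σy² = 3636.35, Σxy = 8233.12
nΣxy − ΣxΣy = 57631.84 − 56409.5 = 1222.34
nΣx² − (Σx)² = 135881.34 − 126025 = 9856.34; nΣy² − (Σy)² = 25454.45 − 25249.21 = 205.24
r = 1222.34 / √(9856.34 × 205.24) = 1222.34 / 1422.2922 ≈ 0.8594

0.8594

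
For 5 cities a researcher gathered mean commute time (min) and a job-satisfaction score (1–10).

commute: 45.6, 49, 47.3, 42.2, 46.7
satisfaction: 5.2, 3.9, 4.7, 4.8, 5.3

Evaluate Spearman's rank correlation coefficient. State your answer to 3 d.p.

-0.600

Rank commute: 2, 5, 4, 1, 3
Rank satisfaction: 4, 1, 2, 3, 5
d = rank(commute) − rank(satisfaction): -2, 4, 2, -2, -2; Σd² = 32
ρ = 1 − 6Σd² / [n(n²−1)] = 1 − 6×32 / (5×24) = 1 − 192/120 ≈ -0.600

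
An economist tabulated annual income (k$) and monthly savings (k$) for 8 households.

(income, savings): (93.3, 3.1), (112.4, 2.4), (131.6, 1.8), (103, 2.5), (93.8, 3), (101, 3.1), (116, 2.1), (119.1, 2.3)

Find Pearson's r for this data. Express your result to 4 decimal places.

-0.9383

n = 8, Σx = 870.2, Σy = 20.3, Σx² = 95906.46, Σy² = 53.17, Σxy = 2165.4
nΣxy − ΣxΣy = 17323.2 − 17665.06 = -341.86
nΣx² − (Σx)² = 767251.68 − 757248.04 = 10003.64; nΣy² − (Σy)² = 425.36 − 412.09 = 13.27
r = -341.86 / √(10003.64 × 13.27) = -341.86 / 364.3464 ≈ -0.9383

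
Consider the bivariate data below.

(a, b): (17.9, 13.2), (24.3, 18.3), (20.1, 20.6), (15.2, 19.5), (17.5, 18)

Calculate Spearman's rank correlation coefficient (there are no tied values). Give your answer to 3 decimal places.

0.100

Rank a: 3, 5, 4, 1, 2
Rank b: 1, 3, 5, 4, 2
d = rank(a) − rank(b): 2, 2, -1, -3, 0; Σd² = 18
ρ = 1 − 6Σd² / [n(n²−1)] = 1 − 6×18 / (5×24) = 1 − 108/120 ≈ 0.100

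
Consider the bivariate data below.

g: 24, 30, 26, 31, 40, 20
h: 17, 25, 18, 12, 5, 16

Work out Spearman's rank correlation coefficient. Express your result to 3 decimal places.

Rank g: 2, 4, 3, 5, 6, 1
Rank h: 4, 6, 5, 2, 1, 3
d = rank(g) − rank(h): -2, -2, -2, 3, 5, -2; Σd² = 50
ρ = 1 − 6Σd² / [n(n²−1)] = 1 − 6×50 / (6×35) = 1 − 300/210 ≈ -0.429

-0.429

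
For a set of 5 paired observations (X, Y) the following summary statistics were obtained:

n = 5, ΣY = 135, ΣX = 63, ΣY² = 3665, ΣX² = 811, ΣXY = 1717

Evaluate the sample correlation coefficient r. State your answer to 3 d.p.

0.863

r = (nΣXY − ΣXΣY) / √[(nΣX² − (ΣX)²)(nΣY² − (ΣY)²)]
Numerator: 5×1717 − 63×135 = 80
Denominator: √[(4055 − 3969)(18325 − 18225)] = √[86 × 100] = 92.7362
r = 80 / 92.7362 ≈ 0.863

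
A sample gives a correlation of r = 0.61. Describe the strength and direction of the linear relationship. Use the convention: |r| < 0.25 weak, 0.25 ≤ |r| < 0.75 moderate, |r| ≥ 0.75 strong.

r = 0.61 > 0 so the relationship is positive.
|r| = 0.61, which falls in the moderate range.

moderate positive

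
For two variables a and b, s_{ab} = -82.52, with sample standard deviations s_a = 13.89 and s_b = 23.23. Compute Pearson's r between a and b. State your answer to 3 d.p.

r = Cov(a,b) / (s_a · s_b) = -82.52 / (13.89 × 23.23)
  = -82.52 / 322.6647 ≈ -0.256

-0.256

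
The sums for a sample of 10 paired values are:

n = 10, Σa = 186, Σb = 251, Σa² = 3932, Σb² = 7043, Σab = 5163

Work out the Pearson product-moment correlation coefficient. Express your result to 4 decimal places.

0.8346

r = (nΣab − ΣaΣb) / √[(nΣa² − (Σa)²)(nΣb² − (Σb)²)]
Numerator: 10×5163 − 186×251 = 4944
Denominator: √[(39320 − 34596)(70430 − 63001)] = √[4724 × 7429] = 5924.0692
r = 4944 / 5924.0692 ≈ 0.8346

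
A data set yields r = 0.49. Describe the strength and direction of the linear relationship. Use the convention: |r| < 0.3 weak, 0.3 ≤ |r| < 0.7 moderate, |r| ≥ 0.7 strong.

r = 0.49 > 0 so the relationship is positive.
|r| = 0.49, which falls in the moderate range.

moderate positive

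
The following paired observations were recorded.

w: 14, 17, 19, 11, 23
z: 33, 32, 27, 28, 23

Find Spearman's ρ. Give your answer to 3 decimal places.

-0.700

Rank w: 2, 3, 4, 1, 5
Rank z: 5, 4, 2, 3, 1
d = rank(w) − rank(z): -3, -1, 2, -2, 4; Σd² = 34
ρ = 1 − 6Σd² / [n(n²−1)] = 1 − 6×34 / (5×24) = 1 − 204/120 ≈ -0.700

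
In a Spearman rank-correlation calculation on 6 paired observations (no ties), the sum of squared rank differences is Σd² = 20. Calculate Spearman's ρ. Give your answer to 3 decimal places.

ρ = 1 − 6Σd² / [n(n²−1)] = 1 − 6×20 / (6×35)
  = 1 − 120/210 = 1 − 0.5714 ≈ 0.429

0.429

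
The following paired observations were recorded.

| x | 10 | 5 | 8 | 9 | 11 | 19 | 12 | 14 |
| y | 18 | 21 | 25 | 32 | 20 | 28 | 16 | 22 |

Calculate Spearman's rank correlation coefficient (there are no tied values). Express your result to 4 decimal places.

-0.0476

Rank x: 4, 1, 2, 3, 5, 8, 6, 7
Rank y: 2, 4, 6, 8, 3, 7, 1, 5
d = rank(x) − rank(y): 2, -3, -4, -5, 2, 1, 5, 2; Σd² = 88
ρ = 1 − 6Σd² / [n(n²−1)] = 1 − 6×88 / (8×63) = 1 − 528/504 ≈ -0.0476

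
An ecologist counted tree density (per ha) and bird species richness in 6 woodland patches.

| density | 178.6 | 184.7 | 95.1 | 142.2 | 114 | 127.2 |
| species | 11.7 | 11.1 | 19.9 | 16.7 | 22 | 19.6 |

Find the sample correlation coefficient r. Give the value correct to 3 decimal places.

n = 6, Σx = 841.8, Σy = 101, Σx² = 124452.74, Σy² = 1803.16, Σxy = 13408.14
nΣxy − ΣxΣy = 80448.84 − 85021.8 = -4572.96
nΣx² − (Σx)² = 746716.44 − 708627.24 = 38089.2; nΣy² − (Σy)² = 10818.96 − 10201 = 617.96
r = -4572.96 / √(38089.2 × 617.96) = -4572.96 / 4851.5567 ≈ -0.943

-0.943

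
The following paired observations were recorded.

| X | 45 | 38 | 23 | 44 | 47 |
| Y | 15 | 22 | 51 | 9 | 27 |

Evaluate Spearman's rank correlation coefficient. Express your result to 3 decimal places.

-0.300

Rank X: 4, 2, 1, 3, 5
Rank Y: 2, 3, 5, 1, 4
d = rank(X) − rank(Y): 2, -1, -4, 2, 1; Σd² = 26
ρ = 1 − 6Σd² / [n(n²−1)] = 1 − 6×26 / (5×24) = 1 − 156/120 ≈ -0.300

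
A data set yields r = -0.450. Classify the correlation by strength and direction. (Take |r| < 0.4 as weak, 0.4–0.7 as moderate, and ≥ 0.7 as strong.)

r = -0.450 < 0 so the relationship is negative.
|r| = 0.450, which falls in the moderate range.

moderate negative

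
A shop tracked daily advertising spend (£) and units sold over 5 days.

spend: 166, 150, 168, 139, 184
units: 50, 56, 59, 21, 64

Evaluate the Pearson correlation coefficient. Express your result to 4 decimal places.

n = 5, Σx = 807, Σy = 250, Σx² = 131457, Σy² = 13654, Σxy = 41307
nΣxy − ΣxΣy = 206535 − 201750 = 4785
nΣx² − (Σx)² = 657285 − 651249 = 6036; nΣy² − (Σy)² = 68270 − 62500 = 5770
r = 4785 / √(6036 × 5770) = 4785 / 5901.5015 ≈ 0.8108

0.8108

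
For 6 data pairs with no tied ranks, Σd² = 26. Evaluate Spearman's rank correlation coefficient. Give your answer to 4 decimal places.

0.2571

ρ = 1 − 6Σd² / [n(n²−1)] = 1 − 6×26 / (6×35)
  = 1 − 156/210 = 1 − 0.74286 ≈ 0.2571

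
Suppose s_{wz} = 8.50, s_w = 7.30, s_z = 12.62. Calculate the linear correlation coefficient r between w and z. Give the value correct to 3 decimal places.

r = Cov(w,z) / (s_w · s_z) = 8.50 / (7.30 × 12.62)
  = 8.50 / 92.1260 ≈ 0.092

0.092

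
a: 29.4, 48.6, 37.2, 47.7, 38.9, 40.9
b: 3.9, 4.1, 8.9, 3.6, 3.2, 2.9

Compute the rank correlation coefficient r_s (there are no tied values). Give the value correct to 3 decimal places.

-0.143

Rank a: 1, 6, 2, 5, 3, 4
Rank b: 4, 5, 6, 3, 2, 1
d = rank(a) − rank(b): -3, 1, -4, 2, 1, 3; Σd² = 40
ρ = 1 − 6Σd² / [n(n²−1)] = 1 − 6×40 / (6×35) = 1 − 240/210 ≈ -0.143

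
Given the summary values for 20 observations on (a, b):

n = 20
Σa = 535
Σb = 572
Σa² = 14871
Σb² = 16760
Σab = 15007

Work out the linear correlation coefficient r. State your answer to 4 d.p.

r = (nΣab − ΣaΣb) / √[(nΣa² − (Σa)²)(nΣb² − (Σb)²)]
Numerator: 20×15007 − 535×572 = -5880
Denominator: √[(297420 − 286225)(335200 − 327184)] = √[11195 × 8016] = 9473.0734
r = -5880 / 9473.0734 ≈ -0.6207

-0.6207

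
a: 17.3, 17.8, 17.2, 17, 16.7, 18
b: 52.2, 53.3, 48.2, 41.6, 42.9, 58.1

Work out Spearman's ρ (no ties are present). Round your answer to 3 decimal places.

Rank a: 4, 5, 3, 2, 1, 6
Rank b: 4, 5, 3, 1, 2, 6
d = rank(a) − rank(b): 0, 0, 0, 1, -1, 0; Σd² = 2
ρ = 1 − 6Σd² / [n(n²−1)] = 1 − 6×2 / (6×35) = 1 − 12/210 ≈ 0.943

0.943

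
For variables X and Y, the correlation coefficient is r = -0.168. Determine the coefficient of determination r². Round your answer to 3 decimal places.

0.028

r² = (-0.168)² = 0.028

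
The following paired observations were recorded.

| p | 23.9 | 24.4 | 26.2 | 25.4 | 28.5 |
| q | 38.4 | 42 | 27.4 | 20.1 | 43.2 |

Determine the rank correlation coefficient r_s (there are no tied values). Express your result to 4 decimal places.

Rank p: 1, 2, 4, 3, 5
Rank q: 3, 4, 2, 1, 5
d = rank(p) − rank(q): -2, -2, 2, 2, 0; Σd² = 16
ρ = 1 − 6Σd² / [n(n²−1)] = 1 − 6×16 / (5×24) = 1 − 96/120 ≈ 0.2000

0.2000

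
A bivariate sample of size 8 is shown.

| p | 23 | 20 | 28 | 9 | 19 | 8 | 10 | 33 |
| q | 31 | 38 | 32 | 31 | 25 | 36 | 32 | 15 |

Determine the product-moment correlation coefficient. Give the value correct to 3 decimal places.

n = 8, Σp = 150, Σq = 240, Σp² = 3408, Σq² = 7560, Σpq = 4226
nΣpq − ΣpΣq = 33808 − 36000 = -2192
nΣp² − (Σp)² = 27264 − 22500 = 4764; nΣq² − (Σq)² = 60480 − 57600 = 2880
r = -2192 / √(4764 × 2880) = -2192 / 3704.0950 ≈ -0.592

-0.592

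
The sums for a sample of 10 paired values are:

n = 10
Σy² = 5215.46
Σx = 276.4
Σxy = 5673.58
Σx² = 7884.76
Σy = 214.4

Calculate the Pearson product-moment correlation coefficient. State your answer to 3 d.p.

-0.648

r = (nΣxy − ΣxΣy) / √[(nΣx² − (Σx)²)(nΣy² − (Σy)²)]
Numerator: 10×5673.58 − 276.4×214.4 = -2524.36
Denominator: √[(78847.6 − 76396.96)(52154.6 − 45967.36)] = √[2450.64 × 6187.24] = 3893.9309
r = -2524.36 / 3893.9309 ≈ -0.648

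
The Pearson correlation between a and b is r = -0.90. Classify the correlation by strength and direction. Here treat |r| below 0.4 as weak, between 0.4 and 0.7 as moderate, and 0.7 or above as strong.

r = -0.90 < 0 so the relationship is negative.
|r| = 0.90, which falls in the strong range.

strong negative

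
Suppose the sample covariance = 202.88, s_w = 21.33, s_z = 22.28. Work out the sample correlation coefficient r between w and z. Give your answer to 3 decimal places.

0.427

r = Cov(w,z) / (s_w · s_z) = 202.88 / (21.33 × 22.28)
  = 202.88 / 475.2324 ≈ 0.427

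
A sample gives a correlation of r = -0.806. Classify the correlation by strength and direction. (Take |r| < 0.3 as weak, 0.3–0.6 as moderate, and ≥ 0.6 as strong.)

strong negative

r = -0.806 < 0 so the relationship is negative.
|r| = 0.806, which falls in the strong range.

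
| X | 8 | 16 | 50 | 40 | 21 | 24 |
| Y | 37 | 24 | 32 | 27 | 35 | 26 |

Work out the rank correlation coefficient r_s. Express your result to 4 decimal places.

-0.2000

Rank X: 1, 2, 6, 5, 3, 4
Rank Y: 6, 1, 4, 3, 5, 2
d = rank(X) − rank(Y): -5, 1, 2, 2, -2, 2; Σd² = 42
ρ = 1 − 6Σd² / [n(n²−1)] = 1 − 6×42 / (6×35) = 1 − 252/210 ≈ -0.2000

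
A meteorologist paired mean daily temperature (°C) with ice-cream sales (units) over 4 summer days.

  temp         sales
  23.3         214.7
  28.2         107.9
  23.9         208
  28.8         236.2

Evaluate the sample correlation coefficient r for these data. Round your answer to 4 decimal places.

-0.3194

n = 4, Σx = 104.2, Σy = 766.8, Σx² = 2738.78, Σy² = 156792.94, Σxy = 19819.05
nΣxy − ΣxΣy = 79276.2 − 79900.56 = -624.36
nΣx² − (Σx)² = 10955.12 − 10857.64 = 97.48; nΣy² − (Σy)² = 627171.76 − 587982.24 = 39189.52
r = -624.36 / √(97.48 × 39189.52) = -624.36 / 1954.5318 ≈ -0.3194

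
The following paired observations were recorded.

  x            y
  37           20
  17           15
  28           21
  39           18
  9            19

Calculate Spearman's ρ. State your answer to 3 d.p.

0.100

Rank x: 4, 2, 3, 5, 1
Rank y: 4, 1, 5, 2, 3
d = rank(x) − rank(y): 0, 1, -2, 3, -2; Σd² = 18
ρ = 1 − 6Σd² / [n(n²−1)] = 1 − 6×18 / (5×24) = 1 − 108/120 ≈ 0.100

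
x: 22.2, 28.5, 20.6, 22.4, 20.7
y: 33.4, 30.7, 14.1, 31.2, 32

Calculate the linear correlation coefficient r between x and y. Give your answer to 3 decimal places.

n = 5, Σx = 114.4, Σy = 141.4, Σx² = 2659.7, Σy² = 4254.3, Σxy = 3268.17
nΣxy − ΣxΣy = 16340.85 − 16176.16 = 164.69
nΣx² − (Σx)² = 13298.5 − 13087.36 = 211.14; nΣy² − (Σy)² = 21271.5 − 19993.96 = 1277.54
r = 164.69 / √(211.14 × 1277.54) = 164.69 / 519.3648 ≈ 0.317

0.317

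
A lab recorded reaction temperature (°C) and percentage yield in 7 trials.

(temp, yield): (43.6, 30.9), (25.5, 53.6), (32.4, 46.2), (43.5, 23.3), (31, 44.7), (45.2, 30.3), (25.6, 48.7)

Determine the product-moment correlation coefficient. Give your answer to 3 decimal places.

-0.954

n = 7, Σx = 246.8, Σy = 277.7, Σx² = 9152.62, Σy² = 11792.97, Σxy = 9226.45
nΣxy − ΣxΣy = 64585.15 − 68536.36 = -3951.21
nΣx² − (Σx)² = 64068.34 − 60910.24 = 3158.1; nΣy² − (Σy)² = 82550.79 − 77117.29 = 5433.5
r = -3951.21 / √(3158.1 × 5433.5) = -3951.21 / 4142.4071 ≈ -0.954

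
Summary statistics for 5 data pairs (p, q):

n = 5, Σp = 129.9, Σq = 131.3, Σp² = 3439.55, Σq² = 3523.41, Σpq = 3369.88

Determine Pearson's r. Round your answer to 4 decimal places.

r = (nΣpq − ΣpΣq) / √[(nΣp² − (Σp)²)(nΣq² − (Σq)²)]
Numerator: 5×3369.88 − 129.9×131.3 = -206.47
Denominator: √[(17197.75 − 16874.01)(17617.05 − 17239.69)] = √[323.74 × 377.36] = 349.5233
r = -206.47 / 349.5233 ≈ -0.5907

-0.5907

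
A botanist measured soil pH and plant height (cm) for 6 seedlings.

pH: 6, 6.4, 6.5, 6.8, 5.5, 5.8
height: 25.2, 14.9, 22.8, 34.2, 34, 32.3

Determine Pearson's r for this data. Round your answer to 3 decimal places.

n = 6, Σx = 37, Σy = 163.4, Σx² = 229.34, Σy² = 4745.82, Σxy = 1001.66
nΣxy − ΣxΣy = 6009.96 − 6045.8 = -35.84
nΣx² − (Σx)² = 1376.04 − 1369 = 7.04; nΣy² − (Σy)² = 28474.92 − 26699.56 = 1775.36
r = -35.84 / √(7.04 × 1775.36) = -35.84 / 111.7968 ≈ -0.321

-0.321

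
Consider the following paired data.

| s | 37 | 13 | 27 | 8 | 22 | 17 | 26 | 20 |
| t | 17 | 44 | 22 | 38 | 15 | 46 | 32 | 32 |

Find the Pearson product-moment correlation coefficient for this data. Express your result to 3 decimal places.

-0.731

n = 8, Σs = 170, Σt = 246, Σs² = 4180, Σt² = 8542, Σst = 4683
nΣst − ΣsΣt = 37464 − 41820 = -4356
nΣs² − (Σs)² = 33440 − 28900 = 4540; nΣt² − (Σt)² = 68336 − 60516 = 7820
r = -4356 / √(4540 × 7820) = -4356 / 5958.4226 ≈ -0.731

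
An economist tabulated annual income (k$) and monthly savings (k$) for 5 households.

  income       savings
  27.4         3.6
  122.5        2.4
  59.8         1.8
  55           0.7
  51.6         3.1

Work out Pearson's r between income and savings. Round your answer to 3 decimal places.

-0.218

n = 5, Σx = 316.3, Σy = 11.6, Σx² = 25020.61, Σy² = 32.06, Σxy = 698.74
nΣxy − ΣxΣy = 3493.7 − 3669.08 = -175.38
nΣx² − (Σx)² = 125103.05 − 100045.69 = 25057.36; nΣy² − (Σy)² = 160.3 − 134.56 = 25.74
r = -175.38 / √(25057.36 × 25.74) = -175.38 / 803.1043 ≈ -0.218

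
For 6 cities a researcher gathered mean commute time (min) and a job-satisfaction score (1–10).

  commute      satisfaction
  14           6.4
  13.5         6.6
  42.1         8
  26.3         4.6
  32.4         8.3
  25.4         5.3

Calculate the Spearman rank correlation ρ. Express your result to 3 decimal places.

0.371

Rank commute: 2, 1, 6, 4, 5, 3
Rank satisfaction: 3, 4, 5, 1, 6, 2
d = rank(commute) − rank(satisfaction): -1, -3, 1, 3, -1, 1; Σd² = 22
ρ = 1 − 6Σd² / [n(n²−1)] = 1 − 6×22 / (6×35) = 1 − 132/210 ≈ 0.371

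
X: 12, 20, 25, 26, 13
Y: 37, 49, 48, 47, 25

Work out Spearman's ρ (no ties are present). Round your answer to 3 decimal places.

0.500

Rank X: 1, 3, 4, 5, 2
Rank Y: 2, 5, 4, 3, 1
d = rank(X) − rank(Y): -1, -2, 0, 2, 1; Σd² = 10
ρ = 1 − 6Σd² / [n(n²−1)] = 1 − 6×10 / (5×24) = 1 − 60/120 ≈ 0.500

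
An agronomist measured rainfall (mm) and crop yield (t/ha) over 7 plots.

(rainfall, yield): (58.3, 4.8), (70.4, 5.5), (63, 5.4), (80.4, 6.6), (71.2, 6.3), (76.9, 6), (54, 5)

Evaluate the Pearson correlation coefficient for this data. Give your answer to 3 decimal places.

0.907

n = 7, Σx = 474.2, Σy = 39.6, Σx² = 32687.26, Σy² = 226.7, Σxy = 2717.84
nΣxy − ΣxΣy = 19024.88 − 18778.32 = 246.56
nΣx² − (Σx)² = 228810.82 − 224865.64 = 3945.18; nΣy² − (Σy)² = 1586.9 − 1568.16 = 18.74
r = 246.56 / √(3945.18 × 18.74) = 246.56 / 271.9056 ≈ 0.907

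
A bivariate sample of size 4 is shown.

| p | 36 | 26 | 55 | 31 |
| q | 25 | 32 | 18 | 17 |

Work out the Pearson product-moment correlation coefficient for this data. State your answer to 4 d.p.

n = 4, Σp = 148, Σq = 92, Σp² = 5958, Σq² = 2262, Σpq = 3249
nΣpq − ΣpΣq = 12996 − 13616 = -620
nΣp² − (Σp)² = 23832 − 21904 = 1928; nΣq² − (Σq)² = 9048 − 8464 = 584
r = -620 / √(1928 × 584) = -620 / 1061.1089 ≈ -0.5843

-0.5843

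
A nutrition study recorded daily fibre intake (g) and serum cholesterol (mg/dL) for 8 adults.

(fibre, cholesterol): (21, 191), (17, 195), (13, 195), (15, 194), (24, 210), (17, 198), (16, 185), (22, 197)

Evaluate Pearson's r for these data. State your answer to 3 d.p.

n = 8, Σx = 145, Σy = 1565, Σx² = 2729, Σy² = 306505, Σxy = 28471
nΣxy − ΣxΣy = 227768 − 226925 = 843
nΣx² − (Σx)² = 21832 − 21025 = 807; nΣy² − (Σy)² = 2452040 − 2449225 = 2815
r = 843 / √(807 × 2815) = 843 / 1507.2176 ≈ 0.559

0.559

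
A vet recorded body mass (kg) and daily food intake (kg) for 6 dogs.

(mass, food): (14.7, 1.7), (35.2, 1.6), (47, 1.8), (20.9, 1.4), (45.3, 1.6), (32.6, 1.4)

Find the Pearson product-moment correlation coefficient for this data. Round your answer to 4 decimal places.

0.3320

n = 6, Σx = 195.7, Σy = 9.5, Σx² = 7215.79, Σy² = 15.17, Σxy = 313.29
nΣxy − ΣxΣy = 1879.74 − 1859.15 = 20.59
nΣx² − (Σx)² = 43294.74 − 38298.49 = 4996.25; nΣy² − (Σy)² = 91.02 − 90.25 = 0.77
r = 20.59 / √(4996.25 × 0.77) = 20.59 / 62.0251 ≈ 0.3320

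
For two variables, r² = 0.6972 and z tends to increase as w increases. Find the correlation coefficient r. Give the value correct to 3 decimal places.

|r| = √0.6972 = 0.835
The association is positive, so r = 0.835.

0.835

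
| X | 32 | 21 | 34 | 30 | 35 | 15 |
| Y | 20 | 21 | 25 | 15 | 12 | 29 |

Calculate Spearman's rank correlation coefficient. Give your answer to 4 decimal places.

-0.6000

Rank X: 4, 2, 5, 3, 6, 1
Rank Y: 3, 4, 5, 2, 1, 6
d = rank(X) − rank(Y): 1, -2, 0, 1, 5, -5; Σd² = 56
ρ = 1 − 6Σd² / [n(n²−1)] = 1 − 6×56 / (6×35) = 1 − 336/210 ≈ -0.6000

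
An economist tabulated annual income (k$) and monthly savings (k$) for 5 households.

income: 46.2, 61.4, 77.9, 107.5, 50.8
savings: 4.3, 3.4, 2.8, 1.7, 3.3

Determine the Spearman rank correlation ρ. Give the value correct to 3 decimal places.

Rank income: 1, 3, 4, 5, 2
Rank savings: 5, 4, 2, 1, 3
d = rank(income) − rank(savings): -4, -1, 2, 4, -1; Σd² = 38
ρ = 1 − 6Σd² / [n(n²−1)] = 1 − 6×38 / (5×24) = 1 − 228/120 ≈ -0.900

-0.900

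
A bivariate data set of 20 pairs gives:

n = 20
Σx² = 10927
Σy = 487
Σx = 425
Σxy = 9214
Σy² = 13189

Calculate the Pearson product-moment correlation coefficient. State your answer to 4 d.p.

r = (nΣxy − ΣxΣy) / √[(nΣx² − (Σx)²)(nΣy² − (Σy)²)]
Numerator: 20×9214 − 425×487 = -22695
Denominator: √[(218540 − 180625)(263780 − 237169)] = √[37915 × 26611] = 31764.0688
r = -22695 / 31764.0688 ≈ -0.7145

-0.7145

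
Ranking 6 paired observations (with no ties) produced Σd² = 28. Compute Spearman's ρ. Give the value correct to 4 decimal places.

ρ = 1 − 6Σd² / [n(n²−1)] = 1 − 6×28 / (6×35)
  = 1 − 168/210 = 1 − 0.80000 ≈ 0.2000

0.2000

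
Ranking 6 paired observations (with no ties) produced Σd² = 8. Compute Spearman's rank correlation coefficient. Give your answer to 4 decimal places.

0.7714

ρ = 1 − 6Σd² / [n(n²−1)] = 1 − 6×8 / (6×35)
  = 1 − 48/210 = 1 − 0.22857 ≈ 0.7714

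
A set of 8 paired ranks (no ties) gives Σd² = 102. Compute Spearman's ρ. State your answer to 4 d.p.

-0.2143

ρ = 1 − 6Σd² / [n(n²−1)] = 1 − 6×102 / (8×63)
  = 1 − 612/504 = 1 − 1.21429 ≈ -0.2143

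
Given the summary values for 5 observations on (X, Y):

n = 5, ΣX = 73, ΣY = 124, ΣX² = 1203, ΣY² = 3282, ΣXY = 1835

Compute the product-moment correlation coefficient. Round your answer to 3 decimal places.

r = (nΣXY − ΣXΣY) / √[(nΣX² − (ΣX)²)(nΣY² − (ΣY)²)]
Numerator: 5×1835 − 73×124 = 123
Denominator: √[(6015 − 5329)(16410 − 15376)] = √[686 × 1034] = 842.2137
r = 123 / 842.2137 ≈ 0.146

0.146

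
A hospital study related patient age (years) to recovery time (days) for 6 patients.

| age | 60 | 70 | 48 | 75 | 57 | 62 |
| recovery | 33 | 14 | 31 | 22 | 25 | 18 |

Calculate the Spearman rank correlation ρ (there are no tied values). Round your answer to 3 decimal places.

-0.657

Rank age: 3, 5, 1, 6, 2, 4
Rank recovery: 6, 1, 5, 3, 4, 2
d = rank(age) − rank(recovery): -3, 4, -4, 3, -2, 2; Σd² = 58
ρ = 1 − 6Σd² / [n(n²−1)] = 1 − 6×58 / (6×35) = 1 − 348/210 ≈ -0.657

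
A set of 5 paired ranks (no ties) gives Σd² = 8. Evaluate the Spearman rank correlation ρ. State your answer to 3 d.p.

ρ = 1 − 6Σd² / [n(n²−1)] = 1 − 6×8 / (5×24)
  = 1 − 48/120 = 1 − 0.4000 ≈ 0.600

0.600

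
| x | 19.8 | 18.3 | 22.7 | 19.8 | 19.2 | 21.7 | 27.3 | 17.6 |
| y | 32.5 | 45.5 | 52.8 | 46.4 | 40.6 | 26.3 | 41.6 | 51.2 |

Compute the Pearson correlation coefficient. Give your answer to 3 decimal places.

n = 8, Σx = 166.4, Σy = 336.9, Σx² = 3528.84, Σy² = 14759.35, Σxy = 6980.46
nΣxy − ΣxΣy = 55843.68 − 56060.16 = -216.48
nΣx² − (Σx)² = 28230.72 − 27688.96 = 541.76; nΣy² − (Σy)² = 118074.8 − 113501.61 = 4573.19
r = -216.48 / √(541.76 × 4573.19) = -216.48 / 1574.0303 ≈ -0.138

-0.138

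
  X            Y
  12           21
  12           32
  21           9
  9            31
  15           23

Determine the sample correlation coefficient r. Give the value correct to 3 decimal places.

-0.898

n = 5, ΣX = 69, ΣY = 116, ΣX² = 1035, ΣY² = 3036, ΣXY = 1449
nΣXY − ΣXΣY = 7245 − 8004 = -759
nΣX² − (ΣX)² = 5175 − 4761 = 414; nΣY² − (ΣY)² = 15180 − 13456 = 1724
r = -759 / √(414 × 1724) = -759 / 844.8290 ≈ -0.898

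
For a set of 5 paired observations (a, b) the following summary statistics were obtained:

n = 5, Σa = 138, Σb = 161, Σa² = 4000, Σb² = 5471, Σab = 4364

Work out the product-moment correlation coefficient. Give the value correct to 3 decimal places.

-0.340

r = (nΣab − ΣaΣb) / √[(nΣa² − (Σa)²)(nΣb² − (Σb)²)]
Numerator: 5×4364 − 138×161 = -398
Denominator: √[(20000 − 19044)(27355 − 25921)] = √[956 × 1434] = 1170.8561
r = -398 / 1170.8561 ≈ -0.340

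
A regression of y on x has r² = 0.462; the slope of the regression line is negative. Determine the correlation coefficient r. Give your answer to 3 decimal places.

-0.680

|r| = √0.462 = 0.680
The association is negative, so r = −0.680.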